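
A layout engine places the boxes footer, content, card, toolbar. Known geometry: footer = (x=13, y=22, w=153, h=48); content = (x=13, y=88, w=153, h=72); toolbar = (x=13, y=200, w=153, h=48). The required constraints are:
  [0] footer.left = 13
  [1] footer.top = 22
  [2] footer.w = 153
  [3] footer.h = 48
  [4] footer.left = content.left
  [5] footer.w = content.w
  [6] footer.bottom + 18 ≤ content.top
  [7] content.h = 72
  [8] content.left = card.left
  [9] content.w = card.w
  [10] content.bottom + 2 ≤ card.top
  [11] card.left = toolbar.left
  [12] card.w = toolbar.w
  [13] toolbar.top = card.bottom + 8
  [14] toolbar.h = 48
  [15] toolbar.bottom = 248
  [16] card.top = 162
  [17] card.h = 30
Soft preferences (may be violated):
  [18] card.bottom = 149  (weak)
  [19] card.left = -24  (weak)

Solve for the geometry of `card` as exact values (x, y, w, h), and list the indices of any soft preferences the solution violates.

card = (x=13, y=162, w=153, h=30)
violated soft preferences: 18, 19

1. card.x = 13  [content.left = card.left]
2. card.w = 153  [content.w = card.w]
3. card.y = 162  [card.top = 162]
4. card.h = 30  [card.h = 30]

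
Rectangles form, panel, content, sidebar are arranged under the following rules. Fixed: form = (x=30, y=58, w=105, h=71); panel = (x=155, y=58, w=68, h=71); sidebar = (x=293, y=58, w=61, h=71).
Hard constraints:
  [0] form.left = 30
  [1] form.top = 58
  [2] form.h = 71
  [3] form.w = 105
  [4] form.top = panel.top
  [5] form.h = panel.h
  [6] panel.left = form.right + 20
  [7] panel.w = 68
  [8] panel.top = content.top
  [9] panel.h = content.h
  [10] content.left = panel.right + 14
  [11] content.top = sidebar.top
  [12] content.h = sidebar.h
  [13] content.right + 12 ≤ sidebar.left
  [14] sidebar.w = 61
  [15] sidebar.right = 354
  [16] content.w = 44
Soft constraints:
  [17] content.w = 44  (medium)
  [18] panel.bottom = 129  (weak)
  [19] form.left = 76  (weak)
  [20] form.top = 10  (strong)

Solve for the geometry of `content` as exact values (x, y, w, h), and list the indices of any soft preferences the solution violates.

content = (x=237, y=58, w=44, h=71)
violated soft preferences: 19, 20

1. content.y = 58  [panel.top = content.top]
2. content.h = 71  [panel.h = content.h]
3. content.x = 237  [content.left = panel.right + 14]
4. content.w = 44  [content.w = 44]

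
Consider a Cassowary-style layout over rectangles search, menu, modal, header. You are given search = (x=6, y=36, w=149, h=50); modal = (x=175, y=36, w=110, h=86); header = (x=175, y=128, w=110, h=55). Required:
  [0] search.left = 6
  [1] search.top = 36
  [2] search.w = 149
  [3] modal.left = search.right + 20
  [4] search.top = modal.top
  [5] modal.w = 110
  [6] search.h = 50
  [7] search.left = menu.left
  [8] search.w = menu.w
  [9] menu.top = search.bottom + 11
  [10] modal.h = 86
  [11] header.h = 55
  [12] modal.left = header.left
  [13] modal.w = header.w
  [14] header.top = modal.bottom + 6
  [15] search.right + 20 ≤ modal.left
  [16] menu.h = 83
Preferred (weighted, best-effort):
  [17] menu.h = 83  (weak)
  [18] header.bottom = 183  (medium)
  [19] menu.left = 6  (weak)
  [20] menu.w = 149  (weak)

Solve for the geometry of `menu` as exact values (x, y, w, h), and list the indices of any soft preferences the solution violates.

1. menu.x = 6  [search.left = menu.left]
2. menu.w = 149  [search.w = menu.w]
3. menu.y = 97  [menu.top = search.bottom + 11]
4. menu.h = 83  [menu.h = 83]

menu = (x=6, y=97, w=149, h=83)
violated soft preferences: none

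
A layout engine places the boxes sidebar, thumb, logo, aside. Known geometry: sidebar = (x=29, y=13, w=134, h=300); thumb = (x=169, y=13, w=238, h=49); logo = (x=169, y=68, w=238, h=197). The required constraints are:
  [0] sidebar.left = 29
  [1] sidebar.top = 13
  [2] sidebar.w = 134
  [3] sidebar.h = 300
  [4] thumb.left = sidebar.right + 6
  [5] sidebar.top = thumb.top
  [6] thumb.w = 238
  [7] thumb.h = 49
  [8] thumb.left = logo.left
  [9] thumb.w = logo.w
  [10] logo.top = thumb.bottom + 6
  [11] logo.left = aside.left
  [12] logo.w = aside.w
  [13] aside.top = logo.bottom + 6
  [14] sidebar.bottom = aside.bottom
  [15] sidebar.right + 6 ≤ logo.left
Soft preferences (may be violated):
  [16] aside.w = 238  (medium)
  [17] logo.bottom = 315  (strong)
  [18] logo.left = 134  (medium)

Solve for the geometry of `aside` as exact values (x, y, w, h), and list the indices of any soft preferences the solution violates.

aside = (x=169, y=271, w=238, h=42)
violated soft preferences: 17, 18

1. aside.x = 169  [logo.left = aside.left]
2. aside.w = 238  [logo.w = aside.w]
3. aside.y = 271  [aside.top = logo.bottom + 6]
4. aside.h = 42  [sidebar.bottom = aside.bottom]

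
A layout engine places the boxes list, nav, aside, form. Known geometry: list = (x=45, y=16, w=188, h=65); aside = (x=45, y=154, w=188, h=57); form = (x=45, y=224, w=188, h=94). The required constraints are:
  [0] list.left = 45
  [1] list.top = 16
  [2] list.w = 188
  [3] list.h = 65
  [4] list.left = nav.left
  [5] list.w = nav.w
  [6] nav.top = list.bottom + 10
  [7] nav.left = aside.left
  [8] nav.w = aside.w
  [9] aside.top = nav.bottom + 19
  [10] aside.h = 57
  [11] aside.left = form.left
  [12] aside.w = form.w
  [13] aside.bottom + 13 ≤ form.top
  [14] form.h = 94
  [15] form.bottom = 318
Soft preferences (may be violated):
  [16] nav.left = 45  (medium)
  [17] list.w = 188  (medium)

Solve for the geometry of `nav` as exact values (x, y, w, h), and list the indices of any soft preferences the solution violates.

1. nav.x = 45  [list.left = nav.left]
2. nav.w = 188  [list.w = nav.w]
3. nav.y = 91  [nav.top = list.bottom + 10]
4. nav.h = 44  [aside.top = nav.bottom + 19]

nav = (x=45, y=91, w=188, h=44)
violated soft preferences: none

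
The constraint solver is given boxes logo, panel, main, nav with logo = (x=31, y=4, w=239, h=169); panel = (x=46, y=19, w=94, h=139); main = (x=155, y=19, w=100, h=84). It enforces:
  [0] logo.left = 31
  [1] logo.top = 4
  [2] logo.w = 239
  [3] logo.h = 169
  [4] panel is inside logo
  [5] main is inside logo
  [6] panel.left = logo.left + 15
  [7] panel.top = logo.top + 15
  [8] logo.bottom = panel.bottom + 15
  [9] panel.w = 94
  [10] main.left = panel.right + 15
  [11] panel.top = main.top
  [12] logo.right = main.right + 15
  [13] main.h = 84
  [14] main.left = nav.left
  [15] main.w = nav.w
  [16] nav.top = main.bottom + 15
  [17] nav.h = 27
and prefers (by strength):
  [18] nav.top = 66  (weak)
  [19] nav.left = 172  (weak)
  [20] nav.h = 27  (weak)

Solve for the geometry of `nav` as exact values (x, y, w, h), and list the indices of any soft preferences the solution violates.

nav = (x=155, y=118, w=100, h=27)
violated soft preferences: 18, 19

1. nav.x = 155  [main.left = nav.left]
2. nav.w = 100  [main.w = nav.w]
3. nav.y = 118  [nav.top = main.bottom + 15]
4. nav.h = 27  [nav.h = 27]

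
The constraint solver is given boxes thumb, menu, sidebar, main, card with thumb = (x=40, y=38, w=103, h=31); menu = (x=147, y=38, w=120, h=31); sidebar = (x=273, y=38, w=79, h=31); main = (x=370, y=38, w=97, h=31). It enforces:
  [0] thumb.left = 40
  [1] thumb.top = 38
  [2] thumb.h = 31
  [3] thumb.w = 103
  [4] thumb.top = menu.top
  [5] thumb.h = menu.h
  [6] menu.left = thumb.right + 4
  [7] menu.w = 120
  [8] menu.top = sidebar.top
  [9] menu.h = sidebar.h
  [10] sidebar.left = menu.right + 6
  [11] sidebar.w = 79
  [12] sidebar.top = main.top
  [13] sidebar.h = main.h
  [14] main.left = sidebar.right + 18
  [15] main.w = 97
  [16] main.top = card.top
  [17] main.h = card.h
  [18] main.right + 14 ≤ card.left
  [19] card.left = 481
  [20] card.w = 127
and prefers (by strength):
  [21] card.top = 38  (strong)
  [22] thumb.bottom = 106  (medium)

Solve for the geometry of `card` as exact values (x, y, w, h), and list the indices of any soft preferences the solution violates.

card = (x=481, y=38, w=127, h=31)
violated soft preferences: 22

1. card.y = 38  [main.top = card.top]
2. card.h = 31  [main.h = card.h]
3. card.x = 481  [card.left = 481]
4. card.w = 127  [card.w = 127]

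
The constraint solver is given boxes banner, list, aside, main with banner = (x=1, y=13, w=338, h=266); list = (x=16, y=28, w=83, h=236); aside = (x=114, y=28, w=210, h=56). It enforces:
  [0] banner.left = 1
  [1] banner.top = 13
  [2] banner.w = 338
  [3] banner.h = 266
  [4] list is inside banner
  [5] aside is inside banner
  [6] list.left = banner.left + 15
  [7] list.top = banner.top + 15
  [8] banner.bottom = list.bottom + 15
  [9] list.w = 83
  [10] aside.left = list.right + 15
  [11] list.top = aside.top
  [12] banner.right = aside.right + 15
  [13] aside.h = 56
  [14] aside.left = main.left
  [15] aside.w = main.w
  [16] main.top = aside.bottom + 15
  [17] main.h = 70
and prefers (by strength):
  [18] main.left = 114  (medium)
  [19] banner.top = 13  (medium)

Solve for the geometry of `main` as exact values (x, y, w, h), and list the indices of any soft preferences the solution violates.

main = (x=114, y=99, w=210, h=70)
violated soft preferences: none

1. main.x = 114  [aside.left = main.left]
2. main.w = 210  [aside.w = main.w]
3. main.y = 99  [main.top = aside.bottom + 15]
4. main.h = 70  [main.h = 70]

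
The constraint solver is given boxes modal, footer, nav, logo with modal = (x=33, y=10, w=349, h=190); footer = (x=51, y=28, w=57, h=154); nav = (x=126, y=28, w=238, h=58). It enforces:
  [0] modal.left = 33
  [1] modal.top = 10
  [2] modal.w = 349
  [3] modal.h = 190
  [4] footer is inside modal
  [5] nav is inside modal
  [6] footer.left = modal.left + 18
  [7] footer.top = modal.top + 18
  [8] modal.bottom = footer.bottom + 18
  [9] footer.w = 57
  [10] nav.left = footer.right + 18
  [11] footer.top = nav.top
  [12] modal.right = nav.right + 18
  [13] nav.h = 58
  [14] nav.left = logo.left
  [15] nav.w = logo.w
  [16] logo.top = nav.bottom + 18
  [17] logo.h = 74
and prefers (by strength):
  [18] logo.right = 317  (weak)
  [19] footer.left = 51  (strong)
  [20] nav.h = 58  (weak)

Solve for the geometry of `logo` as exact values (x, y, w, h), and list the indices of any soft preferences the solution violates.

1. logo.x = 126  [nav.left = logo.left]
2. logo.w = 238  [nav.w = logo.w]
3. logo.y = 104  [logo.top = nav.bottom + 18]
4. logo.h = 74  [logo.h = 74]

logo = (x=126, y=104, w=238, h=74)
violated soft preferences: 18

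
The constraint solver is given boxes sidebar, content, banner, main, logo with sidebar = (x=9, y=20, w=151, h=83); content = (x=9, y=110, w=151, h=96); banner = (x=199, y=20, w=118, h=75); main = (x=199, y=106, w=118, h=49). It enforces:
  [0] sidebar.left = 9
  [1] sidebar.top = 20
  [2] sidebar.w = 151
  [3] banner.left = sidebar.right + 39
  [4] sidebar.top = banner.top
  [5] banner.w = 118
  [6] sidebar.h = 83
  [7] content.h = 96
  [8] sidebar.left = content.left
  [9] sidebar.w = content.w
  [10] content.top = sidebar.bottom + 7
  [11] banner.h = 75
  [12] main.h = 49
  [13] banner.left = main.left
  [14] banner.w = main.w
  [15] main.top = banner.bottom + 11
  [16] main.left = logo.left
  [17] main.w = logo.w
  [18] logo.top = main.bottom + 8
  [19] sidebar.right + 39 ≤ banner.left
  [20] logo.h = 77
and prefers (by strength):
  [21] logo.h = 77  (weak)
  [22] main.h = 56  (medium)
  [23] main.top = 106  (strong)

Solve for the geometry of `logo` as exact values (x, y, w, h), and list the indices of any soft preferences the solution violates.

1. logo.x = 199  [main.left = logo.left]
2. logo.w = 118  [main.w = logo.w]
3. logo.y = 163  [logo.top = main.bottom + 8]
4. logo.h = 77  [logo.h = 77]

logo = (x=199, y=163, w=118, h=77)
violated soft preferences: 22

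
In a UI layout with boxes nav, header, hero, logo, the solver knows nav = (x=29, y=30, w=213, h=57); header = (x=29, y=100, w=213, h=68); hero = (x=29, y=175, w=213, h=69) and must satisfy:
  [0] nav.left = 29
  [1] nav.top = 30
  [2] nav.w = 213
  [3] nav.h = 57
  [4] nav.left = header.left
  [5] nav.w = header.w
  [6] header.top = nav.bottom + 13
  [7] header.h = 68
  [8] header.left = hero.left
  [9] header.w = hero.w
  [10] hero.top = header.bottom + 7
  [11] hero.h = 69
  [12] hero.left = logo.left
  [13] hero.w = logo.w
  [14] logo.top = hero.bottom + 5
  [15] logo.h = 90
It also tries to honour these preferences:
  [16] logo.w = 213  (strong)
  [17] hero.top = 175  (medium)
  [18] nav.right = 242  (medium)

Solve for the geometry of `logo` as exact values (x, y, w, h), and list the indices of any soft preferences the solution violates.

1. logo.x = 29  [hero.left = logo.left]
2. logo.w = 213  [hero.w = logo.w]
3. logo.y = 249  [logo.top = hero.bottom + 5]
4. logo.h = 90  [logo.h = 90]

logo = (x=29, y=249, w=213, h=90)
violated soft preferences: none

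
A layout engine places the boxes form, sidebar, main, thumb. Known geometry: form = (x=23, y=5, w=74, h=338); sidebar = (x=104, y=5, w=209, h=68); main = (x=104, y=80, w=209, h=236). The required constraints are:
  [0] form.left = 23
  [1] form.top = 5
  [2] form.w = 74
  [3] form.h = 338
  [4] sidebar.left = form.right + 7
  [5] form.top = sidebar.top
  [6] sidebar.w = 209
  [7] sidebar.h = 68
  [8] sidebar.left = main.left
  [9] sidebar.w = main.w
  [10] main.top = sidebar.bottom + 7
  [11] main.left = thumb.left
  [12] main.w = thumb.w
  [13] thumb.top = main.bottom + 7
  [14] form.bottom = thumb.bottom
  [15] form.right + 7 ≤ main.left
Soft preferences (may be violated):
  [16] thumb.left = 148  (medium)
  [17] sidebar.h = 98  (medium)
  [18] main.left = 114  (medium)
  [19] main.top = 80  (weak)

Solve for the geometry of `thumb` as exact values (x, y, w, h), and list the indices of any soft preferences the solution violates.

thumb = (x=104, y=323, w=209, h=20)
violated soft preferences: 16, 17, 18

1. thumb.x = 104  [main.left = thumb.left]
2. thumb.w = 209  [main.w = thumb.w]
3. thumb.y = 323  [thumb.top = main.bottom + 7]
4. thumb.h = 20  [form.bottom = thumb.bottom]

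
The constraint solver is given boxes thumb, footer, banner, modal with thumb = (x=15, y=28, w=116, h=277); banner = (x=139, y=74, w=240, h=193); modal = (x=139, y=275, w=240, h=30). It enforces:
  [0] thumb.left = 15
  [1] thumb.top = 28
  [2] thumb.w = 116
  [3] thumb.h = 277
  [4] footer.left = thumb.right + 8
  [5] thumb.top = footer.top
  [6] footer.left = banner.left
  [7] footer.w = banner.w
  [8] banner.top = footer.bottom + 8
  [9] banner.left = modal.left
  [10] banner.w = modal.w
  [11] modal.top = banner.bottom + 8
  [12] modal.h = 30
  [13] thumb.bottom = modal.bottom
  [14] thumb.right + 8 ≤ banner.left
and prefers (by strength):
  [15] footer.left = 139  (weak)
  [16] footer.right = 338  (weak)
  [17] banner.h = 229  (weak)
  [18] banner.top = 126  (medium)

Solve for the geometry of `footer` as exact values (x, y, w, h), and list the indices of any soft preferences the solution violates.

footer = (x=139, y=28, w=240, h=38)
violated soft preferences: 16, 17, 18

1. footer.x = 139  [footer.left = thumb.right + 8]
2. footer.y = 28  [thumb.top = footer.top]
3. footer.w = 240  [footer.w = banner.w]
4. footer.h = 38  [banner.top = footer.bottom + 8]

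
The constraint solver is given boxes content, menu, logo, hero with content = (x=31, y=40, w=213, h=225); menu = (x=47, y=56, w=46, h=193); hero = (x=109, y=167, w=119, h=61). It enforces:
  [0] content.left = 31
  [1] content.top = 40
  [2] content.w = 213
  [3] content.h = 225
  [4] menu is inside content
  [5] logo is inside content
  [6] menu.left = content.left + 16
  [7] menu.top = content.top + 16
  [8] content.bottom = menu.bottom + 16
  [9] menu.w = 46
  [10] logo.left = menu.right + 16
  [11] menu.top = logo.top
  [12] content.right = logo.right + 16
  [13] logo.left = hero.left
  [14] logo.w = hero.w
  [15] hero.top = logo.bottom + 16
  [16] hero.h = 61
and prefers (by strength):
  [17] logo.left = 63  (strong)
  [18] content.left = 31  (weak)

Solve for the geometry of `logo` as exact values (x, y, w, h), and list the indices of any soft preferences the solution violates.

logo = (x=109, y=56, w=119, h=95)
violated soft preferences: 17

1. logo.x = 109  [logo.left = menu.right + 16]
2. logo.y = 56  [menu.top = logo.top]
3. logo.w = 119  [content.right = logo.right + 16]
4. logo.h = 95  [hero.top = logo.bottom + 16]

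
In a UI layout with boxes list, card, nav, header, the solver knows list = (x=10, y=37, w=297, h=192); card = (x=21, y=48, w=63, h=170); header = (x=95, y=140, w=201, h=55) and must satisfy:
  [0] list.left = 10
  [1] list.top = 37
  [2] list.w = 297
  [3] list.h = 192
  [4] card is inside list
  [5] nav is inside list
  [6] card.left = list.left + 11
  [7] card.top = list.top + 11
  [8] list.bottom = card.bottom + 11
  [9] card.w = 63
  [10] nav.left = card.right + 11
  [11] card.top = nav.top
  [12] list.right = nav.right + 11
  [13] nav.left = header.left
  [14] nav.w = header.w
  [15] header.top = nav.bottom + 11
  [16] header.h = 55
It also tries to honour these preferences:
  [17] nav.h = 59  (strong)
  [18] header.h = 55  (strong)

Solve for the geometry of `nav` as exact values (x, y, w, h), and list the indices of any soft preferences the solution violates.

nav = (x=95, y=48, w=201, h=81)
violated soft preferences: 17

1. nav.x = 95  [nav.left = card.right + 11]
2. nav.y = 48  [card.top = nav.top]
3. nav.w = 201  [list.right = nav.right + 11]
4. nav.h = 81  [header.top = nav.bottom + 11]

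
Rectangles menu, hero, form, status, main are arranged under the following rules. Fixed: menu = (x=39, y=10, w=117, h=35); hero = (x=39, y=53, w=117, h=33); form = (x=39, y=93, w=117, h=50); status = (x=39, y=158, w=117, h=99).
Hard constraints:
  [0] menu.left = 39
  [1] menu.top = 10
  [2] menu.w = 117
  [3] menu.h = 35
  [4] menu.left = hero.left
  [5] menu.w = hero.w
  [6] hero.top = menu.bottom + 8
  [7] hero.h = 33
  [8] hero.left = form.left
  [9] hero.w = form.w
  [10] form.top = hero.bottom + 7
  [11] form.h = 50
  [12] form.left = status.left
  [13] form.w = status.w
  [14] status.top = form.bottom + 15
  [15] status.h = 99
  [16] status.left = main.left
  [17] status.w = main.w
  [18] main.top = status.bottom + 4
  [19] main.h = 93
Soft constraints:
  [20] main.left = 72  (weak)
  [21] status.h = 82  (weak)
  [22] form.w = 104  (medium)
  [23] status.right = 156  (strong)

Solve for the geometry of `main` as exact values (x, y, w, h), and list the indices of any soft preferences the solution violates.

1. main.x = 39  [status.left = main.left]
2. main.w = 117  [status.w = main.w]
3. main.y = 261  [main.top = status.bottom + 4]
4. main.h = 93  [main.h = 93]

main = (x=39, y=261, w=117, h=93)
violated soft preferences: 20, 21, 22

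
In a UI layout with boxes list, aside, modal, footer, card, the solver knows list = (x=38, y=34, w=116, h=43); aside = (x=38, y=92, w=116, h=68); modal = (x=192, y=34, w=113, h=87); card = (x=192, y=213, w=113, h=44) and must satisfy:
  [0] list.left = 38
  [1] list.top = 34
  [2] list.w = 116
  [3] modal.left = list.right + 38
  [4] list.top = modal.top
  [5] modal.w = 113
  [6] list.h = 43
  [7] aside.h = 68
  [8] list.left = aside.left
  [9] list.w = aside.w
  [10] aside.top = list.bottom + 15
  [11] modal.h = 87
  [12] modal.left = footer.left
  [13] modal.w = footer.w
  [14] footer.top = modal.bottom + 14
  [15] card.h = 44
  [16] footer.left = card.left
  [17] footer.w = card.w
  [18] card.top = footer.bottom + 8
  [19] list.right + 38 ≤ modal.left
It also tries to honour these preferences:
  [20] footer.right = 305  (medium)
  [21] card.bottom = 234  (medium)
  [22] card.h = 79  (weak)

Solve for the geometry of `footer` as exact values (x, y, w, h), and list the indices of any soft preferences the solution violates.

footer = (x=192, y=135, w=113, h=70)
violated soft preferences: 21, 22

1. footer.x = 192  [modal.left = footer.left]
2. footer.w = 113  [modal.w = footer.w]
3. footer.y = 135  [footer.top = modal.bottom + 14]
4. footer.h = 70  [card.top = footer.bottom + 8]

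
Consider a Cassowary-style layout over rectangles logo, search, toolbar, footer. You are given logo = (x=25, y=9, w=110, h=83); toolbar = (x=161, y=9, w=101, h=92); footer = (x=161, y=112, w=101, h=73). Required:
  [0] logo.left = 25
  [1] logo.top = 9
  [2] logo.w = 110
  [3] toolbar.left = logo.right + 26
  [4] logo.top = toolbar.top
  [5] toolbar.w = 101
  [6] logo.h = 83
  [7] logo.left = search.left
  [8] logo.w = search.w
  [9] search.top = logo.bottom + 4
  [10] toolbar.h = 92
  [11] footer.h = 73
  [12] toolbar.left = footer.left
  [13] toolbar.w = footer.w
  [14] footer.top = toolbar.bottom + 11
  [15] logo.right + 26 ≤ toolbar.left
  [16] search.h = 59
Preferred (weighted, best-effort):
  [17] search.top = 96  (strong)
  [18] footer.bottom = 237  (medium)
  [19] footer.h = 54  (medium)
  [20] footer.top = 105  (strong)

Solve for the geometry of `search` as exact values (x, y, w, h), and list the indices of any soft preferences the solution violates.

search = (x=25, y=96, w=110, h=59)
violated soft preferences: 18, 19, 20

1. search.x = 25  [logo.left = search.left]
2. search.w = 110  [logo.w = search.w]
3. search.y = 96  [search.top = logo.bottom + 4]
4. search.h = 59  [search.h = 59]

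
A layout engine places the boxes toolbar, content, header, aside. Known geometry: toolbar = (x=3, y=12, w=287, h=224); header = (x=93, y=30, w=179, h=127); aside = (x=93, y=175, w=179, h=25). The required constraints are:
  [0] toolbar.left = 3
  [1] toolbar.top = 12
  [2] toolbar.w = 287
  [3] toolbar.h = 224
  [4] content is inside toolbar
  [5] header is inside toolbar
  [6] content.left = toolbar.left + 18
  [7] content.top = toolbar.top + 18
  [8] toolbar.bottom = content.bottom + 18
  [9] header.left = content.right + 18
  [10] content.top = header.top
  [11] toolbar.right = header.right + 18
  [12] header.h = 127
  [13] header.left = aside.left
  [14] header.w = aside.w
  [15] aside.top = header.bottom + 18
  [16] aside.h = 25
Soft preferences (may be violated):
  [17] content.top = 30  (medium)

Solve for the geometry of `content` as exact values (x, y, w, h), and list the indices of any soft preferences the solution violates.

content = (x=21, y=30, w=54, h=188)
violated soft preferences: none

1. content.x = 21  [content.left = toolbar.left + 18]
2. content.y = 30  [content.top = toolbar.top + 18]
3. content.h = 188  [toolbar.bottom = content.bottom + 18]
4. content.w = 54  [header.left = content.right + 18]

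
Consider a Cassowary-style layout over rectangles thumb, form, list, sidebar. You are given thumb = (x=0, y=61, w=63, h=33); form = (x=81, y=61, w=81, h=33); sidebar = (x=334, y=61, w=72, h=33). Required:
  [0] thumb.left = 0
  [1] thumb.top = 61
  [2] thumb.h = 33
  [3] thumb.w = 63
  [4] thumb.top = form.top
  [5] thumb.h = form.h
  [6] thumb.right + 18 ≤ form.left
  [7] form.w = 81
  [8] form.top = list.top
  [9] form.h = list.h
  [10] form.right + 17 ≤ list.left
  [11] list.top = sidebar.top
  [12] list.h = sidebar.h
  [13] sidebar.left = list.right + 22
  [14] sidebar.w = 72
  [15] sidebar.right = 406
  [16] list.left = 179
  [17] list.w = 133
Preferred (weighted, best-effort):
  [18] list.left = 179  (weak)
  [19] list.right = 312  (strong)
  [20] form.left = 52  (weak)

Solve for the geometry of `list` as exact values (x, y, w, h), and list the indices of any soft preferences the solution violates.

1. list.y = 61  [form.top = list.top]
2. list.h = 33  [form.h = list.h]
3. list.x = 179  [list.left = 179]
4. list.w = 133  [list.w = 133]

list = (x=179, y=61, w=133, h=33)
violated soft preferences: 20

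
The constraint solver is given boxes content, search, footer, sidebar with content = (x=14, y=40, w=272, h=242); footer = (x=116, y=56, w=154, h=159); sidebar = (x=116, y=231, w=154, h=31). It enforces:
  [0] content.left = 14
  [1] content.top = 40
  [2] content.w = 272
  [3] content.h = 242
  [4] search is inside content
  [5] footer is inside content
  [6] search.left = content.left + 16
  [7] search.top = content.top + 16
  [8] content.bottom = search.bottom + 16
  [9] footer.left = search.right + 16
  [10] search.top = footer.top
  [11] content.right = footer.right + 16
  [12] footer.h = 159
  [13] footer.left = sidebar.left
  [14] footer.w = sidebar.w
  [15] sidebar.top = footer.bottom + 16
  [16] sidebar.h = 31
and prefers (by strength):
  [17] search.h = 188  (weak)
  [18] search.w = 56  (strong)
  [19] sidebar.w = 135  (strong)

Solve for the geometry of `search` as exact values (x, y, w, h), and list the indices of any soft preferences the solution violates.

1. search.x = 30  [search.left = content.left + 16]
2. search.y = 56  [search.top = content.top + 16]
3. search.h = 210  [content.bottom = search.bottom + 16]
4. search.w = 70  [footer.left = search.right + 16]

search = (x=30, y=56, w=70, h=210)
violated soft preferences: 17, 18, 19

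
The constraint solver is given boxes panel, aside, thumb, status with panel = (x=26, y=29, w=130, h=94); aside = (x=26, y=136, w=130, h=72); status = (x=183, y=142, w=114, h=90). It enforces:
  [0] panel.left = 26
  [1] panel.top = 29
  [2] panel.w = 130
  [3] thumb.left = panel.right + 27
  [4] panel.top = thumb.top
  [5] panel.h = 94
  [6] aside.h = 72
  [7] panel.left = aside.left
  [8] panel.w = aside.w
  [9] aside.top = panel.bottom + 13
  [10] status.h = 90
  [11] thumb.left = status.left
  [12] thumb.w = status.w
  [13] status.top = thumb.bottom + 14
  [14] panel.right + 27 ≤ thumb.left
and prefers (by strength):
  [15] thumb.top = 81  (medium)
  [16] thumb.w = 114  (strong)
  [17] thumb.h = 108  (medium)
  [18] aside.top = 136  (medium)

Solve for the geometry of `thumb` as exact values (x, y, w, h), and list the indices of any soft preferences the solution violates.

thumb = (x=183, y=29, w=114, h=99)
violated soft preferences: 15, 17

1. thumb.x = 183  [thumb.left = panel.right + 27]
2. thumb.y = 29  [panel.top = thumb.top]
3. thumb.w = 114  [thumb.w = status.w]
4. thumb.h = 99  [status.top = thumb.bottom + 14]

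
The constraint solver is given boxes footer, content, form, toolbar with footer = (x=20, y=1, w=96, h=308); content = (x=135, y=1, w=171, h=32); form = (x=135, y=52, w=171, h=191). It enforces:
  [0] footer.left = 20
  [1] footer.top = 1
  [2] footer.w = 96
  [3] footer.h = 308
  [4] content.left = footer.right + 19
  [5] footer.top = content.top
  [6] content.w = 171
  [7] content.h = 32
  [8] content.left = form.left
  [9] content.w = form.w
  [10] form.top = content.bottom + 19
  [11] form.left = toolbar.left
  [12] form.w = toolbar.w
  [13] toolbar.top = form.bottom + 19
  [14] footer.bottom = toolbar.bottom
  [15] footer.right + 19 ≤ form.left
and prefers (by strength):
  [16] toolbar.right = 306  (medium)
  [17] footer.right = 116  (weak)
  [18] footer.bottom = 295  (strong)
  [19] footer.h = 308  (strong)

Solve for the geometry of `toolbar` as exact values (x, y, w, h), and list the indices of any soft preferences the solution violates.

toolbar = (x=135, y=262, w=171, h=47)
violated soft preferences: 18

1. toolbar.x = 135  [form.left = toolbar.left]
2. toolbar.w = 171  [form.w = toolbar.w]
3. toolbar.y = 262  [toolbar.top = form.bottom + 19]
4. toolbar.h = 47  [footer.bottom = toolbar.bottom]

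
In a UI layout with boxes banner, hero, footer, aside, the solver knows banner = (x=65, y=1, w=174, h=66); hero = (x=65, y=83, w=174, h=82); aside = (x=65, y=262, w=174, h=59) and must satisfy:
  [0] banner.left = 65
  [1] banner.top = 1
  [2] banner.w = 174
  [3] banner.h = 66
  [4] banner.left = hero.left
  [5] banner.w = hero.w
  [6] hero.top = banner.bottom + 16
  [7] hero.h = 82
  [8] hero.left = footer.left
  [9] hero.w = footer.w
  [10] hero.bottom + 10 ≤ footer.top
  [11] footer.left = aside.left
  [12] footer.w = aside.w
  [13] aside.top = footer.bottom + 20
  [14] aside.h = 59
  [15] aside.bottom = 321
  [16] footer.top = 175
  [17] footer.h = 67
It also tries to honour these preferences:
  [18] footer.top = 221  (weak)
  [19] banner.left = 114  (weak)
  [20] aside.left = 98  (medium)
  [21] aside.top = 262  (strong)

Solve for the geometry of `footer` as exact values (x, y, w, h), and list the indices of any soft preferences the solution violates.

1. footer.x = 65  [hero.left = footer.left]
2. footer.w = 174  [hero.w = footer.w]
3. footer.y = 175  [footer.top = 175]
4. footer.h = 67  [footer.h = 67]

footer = (x=65, y=175, w=174, h=67)
violated soft preferences: 18, 19, 20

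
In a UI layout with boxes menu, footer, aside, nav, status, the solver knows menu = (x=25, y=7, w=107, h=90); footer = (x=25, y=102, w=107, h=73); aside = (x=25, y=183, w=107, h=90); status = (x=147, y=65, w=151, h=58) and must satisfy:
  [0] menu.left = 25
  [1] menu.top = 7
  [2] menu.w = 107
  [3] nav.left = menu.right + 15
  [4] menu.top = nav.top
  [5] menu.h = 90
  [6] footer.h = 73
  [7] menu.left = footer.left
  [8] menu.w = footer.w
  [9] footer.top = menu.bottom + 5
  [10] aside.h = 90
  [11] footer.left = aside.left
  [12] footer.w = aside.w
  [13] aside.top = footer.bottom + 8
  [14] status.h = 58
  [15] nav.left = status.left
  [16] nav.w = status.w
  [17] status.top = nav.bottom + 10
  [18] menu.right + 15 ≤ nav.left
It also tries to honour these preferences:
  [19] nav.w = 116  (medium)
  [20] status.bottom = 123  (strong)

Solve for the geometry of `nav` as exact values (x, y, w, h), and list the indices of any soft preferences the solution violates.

1. nav.x = 147  [nav.left = menu.right + 15]
2. nav.y = 7  [menu.top = nav.top]
3. nav.w = 151  [nav.w = status.w]
4. nav.h = 48  [status.top = nav.bottom + 10]

nav = (x=147, y=7, w=151, h=48)
violated soft preferences: 19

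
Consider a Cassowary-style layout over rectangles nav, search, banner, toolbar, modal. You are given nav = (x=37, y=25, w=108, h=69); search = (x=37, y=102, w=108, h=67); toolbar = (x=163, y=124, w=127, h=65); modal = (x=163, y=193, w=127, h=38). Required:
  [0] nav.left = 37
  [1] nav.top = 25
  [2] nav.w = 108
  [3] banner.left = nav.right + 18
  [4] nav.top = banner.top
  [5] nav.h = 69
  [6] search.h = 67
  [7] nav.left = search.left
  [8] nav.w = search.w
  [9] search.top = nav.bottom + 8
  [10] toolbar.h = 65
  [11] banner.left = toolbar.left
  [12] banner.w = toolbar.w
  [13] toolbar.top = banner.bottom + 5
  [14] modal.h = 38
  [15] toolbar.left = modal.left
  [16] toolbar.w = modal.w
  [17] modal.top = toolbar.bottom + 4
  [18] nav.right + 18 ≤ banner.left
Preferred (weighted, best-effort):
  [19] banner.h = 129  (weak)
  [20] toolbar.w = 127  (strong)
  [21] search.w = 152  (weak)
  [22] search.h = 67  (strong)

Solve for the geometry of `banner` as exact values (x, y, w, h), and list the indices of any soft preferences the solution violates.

1. banner.x = 163  [banner.left = nav.right + 18]
2. banner.y = 25  [nav.top = banner.top]
3. banner.w = 127  [banner.w = toolbar.w]
4. banner.h = 94  [toolbar.top = banner.bottom + 5]

banner = (x=163, y=25, w=127, h=94)
violated soft preferences: 19, 21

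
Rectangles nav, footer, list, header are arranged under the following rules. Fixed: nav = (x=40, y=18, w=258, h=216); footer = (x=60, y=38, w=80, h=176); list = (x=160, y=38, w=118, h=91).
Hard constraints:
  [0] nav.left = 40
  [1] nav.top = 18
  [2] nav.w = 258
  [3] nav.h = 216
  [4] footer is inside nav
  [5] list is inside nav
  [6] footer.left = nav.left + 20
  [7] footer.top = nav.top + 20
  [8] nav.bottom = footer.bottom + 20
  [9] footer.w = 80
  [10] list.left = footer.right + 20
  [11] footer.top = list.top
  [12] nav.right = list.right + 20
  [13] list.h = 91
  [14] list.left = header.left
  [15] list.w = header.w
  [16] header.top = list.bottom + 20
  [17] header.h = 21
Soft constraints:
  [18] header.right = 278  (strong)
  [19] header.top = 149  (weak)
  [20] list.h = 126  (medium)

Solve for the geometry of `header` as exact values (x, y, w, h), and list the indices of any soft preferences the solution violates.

header = (x=160, y=149, w=118, h=21)
violated soft preferences: 20

1. header.x = 160  [list.left = header.left]
2. header.w = 118  [list.w = header.w]
3. header.y = 149  [header.top = list.bottom + 20]
4. header.h = 21  [header.h = 21]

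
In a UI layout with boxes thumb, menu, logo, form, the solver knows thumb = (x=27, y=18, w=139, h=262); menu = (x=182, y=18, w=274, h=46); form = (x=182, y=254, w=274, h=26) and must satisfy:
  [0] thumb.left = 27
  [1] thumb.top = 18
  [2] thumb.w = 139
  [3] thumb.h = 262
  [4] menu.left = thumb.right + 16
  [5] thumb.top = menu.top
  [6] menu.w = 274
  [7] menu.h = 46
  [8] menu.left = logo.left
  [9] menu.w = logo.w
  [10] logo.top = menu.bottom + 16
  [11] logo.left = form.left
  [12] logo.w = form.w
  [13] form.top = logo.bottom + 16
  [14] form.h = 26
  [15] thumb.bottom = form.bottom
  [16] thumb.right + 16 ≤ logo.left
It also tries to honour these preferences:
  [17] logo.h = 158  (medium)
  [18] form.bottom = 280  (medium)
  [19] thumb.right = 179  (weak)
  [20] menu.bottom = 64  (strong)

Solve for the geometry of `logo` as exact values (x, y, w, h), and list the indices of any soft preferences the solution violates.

logo = (x=182, y=80, w=274, h=158)
violated soft preferences: 19

1. logo.x = 182  [menu.left = logo.left]
2. logo.w = 274  [menu.w = logo.w]
3. logo.y = 80  [logo.top = menu.bottom + 16]
4. logo.h = 158  [form.top = logo.bottom + 16]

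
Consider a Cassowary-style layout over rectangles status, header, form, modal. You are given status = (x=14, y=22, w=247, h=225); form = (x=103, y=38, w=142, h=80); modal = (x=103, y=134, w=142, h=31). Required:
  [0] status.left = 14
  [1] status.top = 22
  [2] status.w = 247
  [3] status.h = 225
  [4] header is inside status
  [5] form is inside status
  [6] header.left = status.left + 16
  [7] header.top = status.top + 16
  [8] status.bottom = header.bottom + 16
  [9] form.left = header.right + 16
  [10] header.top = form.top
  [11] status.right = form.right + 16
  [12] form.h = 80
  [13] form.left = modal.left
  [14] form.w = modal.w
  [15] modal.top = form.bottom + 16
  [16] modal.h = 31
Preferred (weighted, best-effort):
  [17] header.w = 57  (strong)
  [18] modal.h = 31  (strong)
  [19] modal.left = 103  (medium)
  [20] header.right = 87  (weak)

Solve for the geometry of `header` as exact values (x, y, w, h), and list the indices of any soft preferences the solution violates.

header = (x=30, y=38, w=57, h=193)
violated soft preferences: none

1. header.x = 30  [header.left = status.left + 16]
2. header.y = 38  [header.top = status.top + 16]
3. header.h = 193  [status.bottom = header.bottom + 16]
4. header.w = 57  [form.left = header.right + 16]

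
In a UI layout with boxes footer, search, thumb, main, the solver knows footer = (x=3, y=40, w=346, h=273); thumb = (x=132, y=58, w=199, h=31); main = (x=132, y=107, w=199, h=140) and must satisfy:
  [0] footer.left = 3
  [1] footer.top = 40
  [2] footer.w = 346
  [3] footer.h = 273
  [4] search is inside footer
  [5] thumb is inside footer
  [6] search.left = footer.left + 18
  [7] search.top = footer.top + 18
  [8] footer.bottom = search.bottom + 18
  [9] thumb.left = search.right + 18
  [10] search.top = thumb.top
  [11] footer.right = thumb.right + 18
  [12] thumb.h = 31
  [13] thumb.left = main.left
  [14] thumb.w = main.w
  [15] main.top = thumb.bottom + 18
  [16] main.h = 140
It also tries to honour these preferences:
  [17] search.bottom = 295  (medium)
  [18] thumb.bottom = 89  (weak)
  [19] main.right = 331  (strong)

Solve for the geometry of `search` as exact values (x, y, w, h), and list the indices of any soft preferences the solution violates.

1. search.x = 21  [search.left = footer.left + 18]
2. search.y = 58  [search.top = footer.top + 18]
3. search.h = 237  [footer.bottom = search.bottom + 18]
4. search.w = 93  [thumb.left = search.right + 18]

search = (x=21, y=58, w=93, h=237)
violated soft preferences: none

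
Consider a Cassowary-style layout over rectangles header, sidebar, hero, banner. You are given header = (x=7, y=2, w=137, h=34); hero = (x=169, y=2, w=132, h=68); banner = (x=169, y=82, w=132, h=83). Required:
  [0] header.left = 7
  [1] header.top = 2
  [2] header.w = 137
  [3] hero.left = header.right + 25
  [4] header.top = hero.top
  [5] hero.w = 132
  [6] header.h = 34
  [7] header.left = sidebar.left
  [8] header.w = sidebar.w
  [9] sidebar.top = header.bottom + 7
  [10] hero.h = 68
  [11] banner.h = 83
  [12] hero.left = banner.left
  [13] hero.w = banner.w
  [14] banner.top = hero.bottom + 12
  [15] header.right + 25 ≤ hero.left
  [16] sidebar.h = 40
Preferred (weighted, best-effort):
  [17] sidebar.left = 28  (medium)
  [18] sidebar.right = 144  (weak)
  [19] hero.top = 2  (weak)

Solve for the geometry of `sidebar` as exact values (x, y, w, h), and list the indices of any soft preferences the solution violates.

sidebar = (x=7, y=43, w=137, h=40)
violated soft preferences: 17

1. sidebar.x = 7  [header.left = sidebar.left]
2. sidebar.w = 137  [header.w = sidebar.w]
3. sidebar.y = 43  [sidebar.top = header.bottom + 7]
4. sidebar.h = 40  [sidebar.h = 40]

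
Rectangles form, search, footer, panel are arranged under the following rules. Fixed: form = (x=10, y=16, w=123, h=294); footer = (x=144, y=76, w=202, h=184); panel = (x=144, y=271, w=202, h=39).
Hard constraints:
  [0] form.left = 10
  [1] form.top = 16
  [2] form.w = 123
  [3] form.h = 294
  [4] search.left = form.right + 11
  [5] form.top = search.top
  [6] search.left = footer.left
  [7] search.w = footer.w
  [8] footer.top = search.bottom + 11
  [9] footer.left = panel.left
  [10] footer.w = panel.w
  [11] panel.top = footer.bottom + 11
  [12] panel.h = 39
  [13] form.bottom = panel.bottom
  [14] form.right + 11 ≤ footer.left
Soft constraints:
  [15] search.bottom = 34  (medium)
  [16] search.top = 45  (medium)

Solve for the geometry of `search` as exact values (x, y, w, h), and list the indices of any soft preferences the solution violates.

1. search.x = 144  [search.left = form.right + 11]
2. search.y = 16  [form.top = search.top]
3. search.w = 202  [search.w = footer.w]
4. search.h = 49  [footer.top = search.bottom + 11]

search = (x=144, y=16, w=202, h=49)
violated soft preferences: 15, 16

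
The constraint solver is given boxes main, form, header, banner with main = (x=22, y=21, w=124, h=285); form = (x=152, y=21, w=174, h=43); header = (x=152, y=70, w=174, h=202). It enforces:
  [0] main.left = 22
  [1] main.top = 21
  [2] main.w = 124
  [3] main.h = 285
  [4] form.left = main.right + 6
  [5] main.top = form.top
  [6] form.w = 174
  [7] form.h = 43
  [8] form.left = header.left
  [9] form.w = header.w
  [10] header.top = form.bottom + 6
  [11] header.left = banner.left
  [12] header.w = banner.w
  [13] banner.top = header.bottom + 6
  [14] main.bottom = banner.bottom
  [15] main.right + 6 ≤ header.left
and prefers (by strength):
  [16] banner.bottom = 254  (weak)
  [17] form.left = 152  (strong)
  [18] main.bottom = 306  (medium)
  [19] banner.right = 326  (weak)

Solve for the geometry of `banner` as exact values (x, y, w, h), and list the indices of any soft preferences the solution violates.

1. banner.x = 152  [header.left = banner.left]
2. banner.w = 174  [header.w = banner.w]
3. banner.y = 278  [banner.top = header.bottom + 6]
4. banner.h = 28  [main.bottom = banner.bottom]

banner = (x=152, y=278, w=174, h=28)
violated soft preferences: 16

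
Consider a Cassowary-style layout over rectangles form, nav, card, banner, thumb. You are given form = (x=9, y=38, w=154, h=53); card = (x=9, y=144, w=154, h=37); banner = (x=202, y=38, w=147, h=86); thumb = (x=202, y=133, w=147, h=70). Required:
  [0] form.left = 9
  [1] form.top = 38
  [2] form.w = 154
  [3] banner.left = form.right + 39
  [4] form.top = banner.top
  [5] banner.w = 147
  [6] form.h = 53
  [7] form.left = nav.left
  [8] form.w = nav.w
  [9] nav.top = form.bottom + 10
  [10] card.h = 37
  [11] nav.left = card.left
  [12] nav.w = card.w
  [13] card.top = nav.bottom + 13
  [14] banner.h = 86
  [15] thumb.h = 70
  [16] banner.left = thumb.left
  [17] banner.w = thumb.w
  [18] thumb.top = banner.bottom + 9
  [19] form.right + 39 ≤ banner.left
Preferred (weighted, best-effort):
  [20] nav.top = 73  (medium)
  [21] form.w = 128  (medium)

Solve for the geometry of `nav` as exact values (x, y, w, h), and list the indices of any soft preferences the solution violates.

nav = (x=9, y=101, w=154, h=30)
violated soft preferences: 20, 21

1. nav.x = 9  [form.left = nav.left]
2. nav.w = 154  [form.w = nav.w]
3. nav.y = 101  [nav.top = form.bottom + 10]
4. nav.h = 30  [card.top = nav.bottom + 13]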